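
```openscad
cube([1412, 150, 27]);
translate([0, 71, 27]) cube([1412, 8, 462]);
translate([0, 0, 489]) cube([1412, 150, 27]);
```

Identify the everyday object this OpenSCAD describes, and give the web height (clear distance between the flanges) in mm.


An I-beam. The web height is 462 mm.

Two wide flanges with a thin centred web — an I-beam. Overall 516 mm minus two 27 mm flanges gives a web of 516 − 2·27 = 462 mm.


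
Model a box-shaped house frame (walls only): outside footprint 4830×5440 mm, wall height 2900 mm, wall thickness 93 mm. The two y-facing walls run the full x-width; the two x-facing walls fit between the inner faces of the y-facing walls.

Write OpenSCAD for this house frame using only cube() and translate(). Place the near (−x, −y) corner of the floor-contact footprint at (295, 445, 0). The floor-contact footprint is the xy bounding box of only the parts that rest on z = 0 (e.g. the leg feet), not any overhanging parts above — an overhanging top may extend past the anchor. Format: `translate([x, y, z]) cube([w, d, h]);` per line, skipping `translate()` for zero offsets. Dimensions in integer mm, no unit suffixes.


translate([295, 445, 0]) cube([4830, 93, 2900]);
translate([295, 5792, 0]) cube([4830, 93, 2900]);
translate([295, 538, 0]) cube([93, 5254, 2900]);
translate([5032, 538, 0]) cube([93, 5254, 2900]);


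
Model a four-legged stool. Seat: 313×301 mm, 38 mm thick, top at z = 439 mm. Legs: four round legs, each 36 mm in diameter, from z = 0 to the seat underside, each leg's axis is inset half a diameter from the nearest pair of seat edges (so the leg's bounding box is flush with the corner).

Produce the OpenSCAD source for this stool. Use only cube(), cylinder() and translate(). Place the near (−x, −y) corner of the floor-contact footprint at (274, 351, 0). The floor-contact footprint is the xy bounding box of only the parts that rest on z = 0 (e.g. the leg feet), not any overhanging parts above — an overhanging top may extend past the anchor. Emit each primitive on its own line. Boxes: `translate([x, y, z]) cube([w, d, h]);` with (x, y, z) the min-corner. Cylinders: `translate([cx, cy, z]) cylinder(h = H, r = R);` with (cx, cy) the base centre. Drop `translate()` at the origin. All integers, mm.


translate([274, 351, 401]) cube([313, 301, 38]);
translate([292, 369, 0]) cylinder(h = 401, r = 18);
translate([569, 369, 0]) cylinder(h = 401, r = 18);
translate([292, 634, 0]) cylinder(h = 401, r = 18);
translate([569, 634, 0]) cylinder(h = 401, r = 18);


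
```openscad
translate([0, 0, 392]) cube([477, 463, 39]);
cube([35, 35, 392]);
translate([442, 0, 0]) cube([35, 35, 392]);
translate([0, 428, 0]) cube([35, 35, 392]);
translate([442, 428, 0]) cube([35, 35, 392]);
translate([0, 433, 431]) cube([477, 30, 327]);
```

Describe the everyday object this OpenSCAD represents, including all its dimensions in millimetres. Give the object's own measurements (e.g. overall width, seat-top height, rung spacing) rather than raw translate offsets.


A chair. The seat is a 477×463×39 mm slab with its top at z = 431 mm, on four 35×35 mm corner legs (flush with the seat edges, standing on z = 0). A flat backrest 30 mm thick, 327 mm tall, spans the full seat width and rises from the seat top along its +y edge, rear face flush with the rear of the seat.


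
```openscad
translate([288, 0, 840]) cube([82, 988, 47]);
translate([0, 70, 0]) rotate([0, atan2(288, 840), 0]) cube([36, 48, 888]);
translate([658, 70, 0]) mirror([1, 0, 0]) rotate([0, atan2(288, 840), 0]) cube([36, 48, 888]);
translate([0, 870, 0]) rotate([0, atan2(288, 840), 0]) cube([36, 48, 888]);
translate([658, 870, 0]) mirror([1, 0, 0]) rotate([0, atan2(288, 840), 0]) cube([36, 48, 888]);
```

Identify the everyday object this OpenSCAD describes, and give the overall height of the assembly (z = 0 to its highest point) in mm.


A sawhorse. The overall height is 887 mm.

A beam across two mirrored pairs of raked legs — a sawhorse. The beam's underside is at z = 840 (matching the legs' vertical rise in atan2(288, 840)) and the beam is 47 mm tall, so its top is at 840 + 47 = 887 mm. The raked legs top out at the beam's underside, so that is the highest point.


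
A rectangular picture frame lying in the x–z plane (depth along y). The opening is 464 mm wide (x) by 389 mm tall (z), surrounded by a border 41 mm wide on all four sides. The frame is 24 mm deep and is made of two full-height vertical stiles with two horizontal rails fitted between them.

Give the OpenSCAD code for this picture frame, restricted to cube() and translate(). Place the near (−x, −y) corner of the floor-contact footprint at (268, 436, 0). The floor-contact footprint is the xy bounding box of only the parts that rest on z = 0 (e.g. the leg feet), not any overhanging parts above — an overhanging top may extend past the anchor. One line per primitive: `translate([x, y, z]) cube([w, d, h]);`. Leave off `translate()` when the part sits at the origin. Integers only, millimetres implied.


translate([268, 436, 0]) cube([41, 24, 471]);
translate([773, 436, 0]) cube([41, 24, 471]);
translate([309, 436, 0]) cube([464, 24, 41]);
translate([309, 436, 430]) cube([464, 24, 41]);


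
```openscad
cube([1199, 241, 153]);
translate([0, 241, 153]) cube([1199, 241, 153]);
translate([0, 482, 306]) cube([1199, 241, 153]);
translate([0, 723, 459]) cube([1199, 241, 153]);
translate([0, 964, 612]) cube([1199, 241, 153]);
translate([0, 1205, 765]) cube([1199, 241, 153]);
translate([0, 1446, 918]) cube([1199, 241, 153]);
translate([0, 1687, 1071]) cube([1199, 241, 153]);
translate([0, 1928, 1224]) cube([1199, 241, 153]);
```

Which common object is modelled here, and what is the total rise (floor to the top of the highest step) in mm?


A staircase. The total rise is 1377 mm.

9 identical blocks, each offset up and back from the previous — a staircase. Each step is 153 mm tall and there are 9 of them, so the total rise is 9 × 153 = 1377 mm.


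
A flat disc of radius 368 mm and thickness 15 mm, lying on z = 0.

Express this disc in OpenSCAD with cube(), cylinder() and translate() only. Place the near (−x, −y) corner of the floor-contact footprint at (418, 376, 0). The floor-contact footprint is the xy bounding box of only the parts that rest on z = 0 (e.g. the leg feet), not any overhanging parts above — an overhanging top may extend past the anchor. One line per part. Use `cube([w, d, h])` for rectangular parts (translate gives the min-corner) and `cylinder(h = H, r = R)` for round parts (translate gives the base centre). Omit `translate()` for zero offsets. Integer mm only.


translate([786, 744, 0]) cylinder(h = 15, r = 368);


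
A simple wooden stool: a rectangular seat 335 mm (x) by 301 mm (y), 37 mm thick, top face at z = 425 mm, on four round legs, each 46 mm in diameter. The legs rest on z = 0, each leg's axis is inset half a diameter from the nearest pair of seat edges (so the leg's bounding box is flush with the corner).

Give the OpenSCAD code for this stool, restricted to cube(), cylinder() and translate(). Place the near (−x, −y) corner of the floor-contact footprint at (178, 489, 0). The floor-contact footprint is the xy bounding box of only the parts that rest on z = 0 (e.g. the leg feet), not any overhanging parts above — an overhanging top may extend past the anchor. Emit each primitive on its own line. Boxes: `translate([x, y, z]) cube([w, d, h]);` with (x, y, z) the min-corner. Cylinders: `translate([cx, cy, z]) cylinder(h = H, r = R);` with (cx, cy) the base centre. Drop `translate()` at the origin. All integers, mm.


// leg_h = 425 - 37 = 388
translate([178, 489, 388]) cube([335, 301, 37]);
translate([201, 512, 0]) cylinder(h = 388, r = 23);
translate([490, 512, 0]) cylinder(h = 388, r = 23);
translate([201, 767, 0]) cylinder(h = 388, r = 23);
translate([490, 767, 0]) cylinder(h = 388, r = 23);


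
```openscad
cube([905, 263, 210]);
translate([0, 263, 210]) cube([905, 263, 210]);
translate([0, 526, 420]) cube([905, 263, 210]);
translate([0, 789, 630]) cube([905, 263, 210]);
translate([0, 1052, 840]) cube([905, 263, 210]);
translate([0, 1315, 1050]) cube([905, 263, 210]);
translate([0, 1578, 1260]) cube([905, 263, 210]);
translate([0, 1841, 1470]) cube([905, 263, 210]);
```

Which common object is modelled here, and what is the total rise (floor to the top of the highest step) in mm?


A staircase. The total rise is 1680 mm.

8 identical blocks, each offset up and back from the previous — a staircase. Each step is 210 mm tall and there are 8 of them, so the total rise is 8 × 210 = 1680 mm.


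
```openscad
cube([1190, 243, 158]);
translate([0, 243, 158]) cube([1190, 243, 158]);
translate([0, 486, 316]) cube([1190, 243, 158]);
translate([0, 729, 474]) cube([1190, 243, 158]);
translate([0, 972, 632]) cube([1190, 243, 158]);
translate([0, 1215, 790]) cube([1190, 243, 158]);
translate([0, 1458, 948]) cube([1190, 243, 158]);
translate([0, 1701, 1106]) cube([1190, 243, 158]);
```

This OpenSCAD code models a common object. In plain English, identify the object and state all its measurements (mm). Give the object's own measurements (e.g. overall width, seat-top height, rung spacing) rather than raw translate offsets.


A straight staircase of 8 solid steps. Each step is 1190 mm wide (x), 243 mm deep (y, the going) and 158 mm tall (the rise). The first step rests on the floor; each subsequent step sits one going further in +y and one rise higher in +z, directly behind and above the previous step with no overlap.


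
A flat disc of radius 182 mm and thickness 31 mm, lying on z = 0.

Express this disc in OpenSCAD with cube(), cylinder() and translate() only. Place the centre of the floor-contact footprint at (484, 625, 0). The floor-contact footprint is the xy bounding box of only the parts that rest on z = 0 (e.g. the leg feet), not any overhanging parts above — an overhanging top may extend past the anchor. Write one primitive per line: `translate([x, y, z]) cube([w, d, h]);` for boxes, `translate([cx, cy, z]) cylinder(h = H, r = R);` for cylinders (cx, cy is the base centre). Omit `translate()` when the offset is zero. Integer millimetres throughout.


translate([484, 625, 0]) cylinder(h = 31, r = 182);


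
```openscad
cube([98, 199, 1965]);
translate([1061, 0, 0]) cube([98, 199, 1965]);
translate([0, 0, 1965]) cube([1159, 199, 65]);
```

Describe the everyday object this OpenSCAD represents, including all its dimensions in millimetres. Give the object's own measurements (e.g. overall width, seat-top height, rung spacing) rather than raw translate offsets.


A door frame. The clear opening is 963 mm wide and 1965 mm high. Two 98 mm wide jambs, 199 mm deep, stand either side of the opening from the floor to the top of the opening. A 65 mm thick head sits across the top of both jambs, spanning the full outside width of the frame.


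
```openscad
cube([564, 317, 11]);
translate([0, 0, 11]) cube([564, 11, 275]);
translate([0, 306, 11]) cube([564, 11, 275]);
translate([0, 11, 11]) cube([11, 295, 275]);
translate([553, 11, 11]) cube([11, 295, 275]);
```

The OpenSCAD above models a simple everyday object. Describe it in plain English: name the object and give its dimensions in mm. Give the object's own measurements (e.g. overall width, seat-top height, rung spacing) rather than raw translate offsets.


An open-topped rectangular box: outside dimensions 564×317×286 mm, with a uniform wall and base thickness of 11 mm. The base is a full 564×317 slab on the floor; four walls sit on top of the base. The front and back walls (the −y and +y sides) span the full width; the two side walls fit between them.


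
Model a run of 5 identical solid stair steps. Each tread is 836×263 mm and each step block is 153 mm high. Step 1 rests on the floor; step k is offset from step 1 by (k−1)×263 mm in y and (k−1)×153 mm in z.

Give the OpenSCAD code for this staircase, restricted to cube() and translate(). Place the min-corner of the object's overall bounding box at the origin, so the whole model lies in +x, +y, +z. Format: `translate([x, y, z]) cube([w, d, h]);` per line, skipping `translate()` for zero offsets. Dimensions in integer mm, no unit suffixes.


cube([836, 263, 153]);
translate([0, 263, 153]) cube([836, 263, 153]);
translate([0, 526, 306]) cube([836, 263, 153]);
translate([0, 789, 459]) cube([836, 263, 153]);
translate([0, 1052, 612]) cube([836, 263, 153]);


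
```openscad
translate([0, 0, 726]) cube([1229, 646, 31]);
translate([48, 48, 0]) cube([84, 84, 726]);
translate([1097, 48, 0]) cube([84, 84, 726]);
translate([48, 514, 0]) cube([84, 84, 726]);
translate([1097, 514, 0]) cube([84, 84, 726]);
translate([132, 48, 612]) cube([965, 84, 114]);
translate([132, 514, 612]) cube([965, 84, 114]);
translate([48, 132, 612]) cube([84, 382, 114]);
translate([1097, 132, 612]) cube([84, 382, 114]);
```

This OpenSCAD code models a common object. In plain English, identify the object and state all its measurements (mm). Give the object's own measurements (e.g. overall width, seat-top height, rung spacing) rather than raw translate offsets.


A rectangular dining table. The top is 1229×646×31 mm with its upper surface at z = 757 mm. It stands on four 84×84 mm square legs, each inset 48 mm from the nearest pair of top edges, running from the floor to the underside of the top. Four apron rails, 84 mm thick and 114 mm tall, run between adjacent legs with their top edges flush with the underside of the top and their outer faces flush with the legs' outer faces.


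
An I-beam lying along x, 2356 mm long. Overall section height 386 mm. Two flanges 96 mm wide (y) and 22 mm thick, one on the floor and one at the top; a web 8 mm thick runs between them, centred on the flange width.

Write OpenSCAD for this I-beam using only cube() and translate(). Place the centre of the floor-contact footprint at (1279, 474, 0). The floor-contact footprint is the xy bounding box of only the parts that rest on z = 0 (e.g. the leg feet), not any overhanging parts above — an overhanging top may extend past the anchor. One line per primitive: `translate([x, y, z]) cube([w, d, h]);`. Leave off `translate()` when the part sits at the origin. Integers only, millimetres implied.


translate([101, 426, 0]) cube([2356, 96, 22]);
translate([101, 470, 22]) cube([2356, 8, 342]);
translate([101, 426, 364]) cube([2356, 96, 22]);


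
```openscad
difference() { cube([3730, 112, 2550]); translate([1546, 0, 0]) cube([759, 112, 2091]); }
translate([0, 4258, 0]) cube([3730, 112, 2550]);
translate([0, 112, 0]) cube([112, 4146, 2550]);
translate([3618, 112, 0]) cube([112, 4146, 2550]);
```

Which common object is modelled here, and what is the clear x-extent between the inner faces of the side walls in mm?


A single room. The interior width is 3506 mm.

Four walls enclosing a rectangle with a door in the front wall — a room. Outside width 3730 minus two 112 mm walls gives 3506 mm.


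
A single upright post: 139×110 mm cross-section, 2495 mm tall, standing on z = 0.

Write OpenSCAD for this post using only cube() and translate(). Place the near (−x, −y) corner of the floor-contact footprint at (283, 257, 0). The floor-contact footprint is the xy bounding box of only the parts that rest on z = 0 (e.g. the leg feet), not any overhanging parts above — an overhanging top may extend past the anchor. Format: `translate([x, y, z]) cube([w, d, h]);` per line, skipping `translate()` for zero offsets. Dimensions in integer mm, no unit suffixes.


translate([283, 257, 0]) cube([139, 110, 2495]);


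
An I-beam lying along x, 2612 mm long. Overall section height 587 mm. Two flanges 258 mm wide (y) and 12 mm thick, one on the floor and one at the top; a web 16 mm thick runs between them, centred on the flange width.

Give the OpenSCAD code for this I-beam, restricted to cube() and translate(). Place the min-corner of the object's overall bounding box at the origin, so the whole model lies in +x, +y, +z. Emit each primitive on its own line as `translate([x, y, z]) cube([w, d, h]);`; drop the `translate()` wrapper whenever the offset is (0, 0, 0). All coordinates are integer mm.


cube([2612, 258, 12]);
translate([0, 121, 12]) cube([2612, 16, 563]);
translate([0, 0, 575]) cube([2612, 258, 12]);


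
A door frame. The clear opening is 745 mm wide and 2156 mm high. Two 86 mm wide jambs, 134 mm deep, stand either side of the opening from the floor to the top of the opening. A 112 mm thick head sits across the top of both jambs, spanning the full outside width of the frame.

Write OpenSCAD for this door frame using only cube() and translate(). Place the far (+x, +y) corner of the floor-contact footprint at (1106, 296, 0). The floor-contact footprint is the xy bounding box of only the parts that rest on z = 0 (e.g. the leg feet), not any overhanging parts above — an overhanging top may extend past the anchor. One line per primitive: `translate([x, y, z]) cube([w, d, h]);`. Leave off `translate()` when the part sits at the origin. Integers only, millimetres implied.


translate([189, 162, 0]) cube([86, 134, 2156]);
translate([1020, 162, 0]) cube([86, 134, 2156]);
translate([189, 162, 2156]) cube([917, 134, 112]);


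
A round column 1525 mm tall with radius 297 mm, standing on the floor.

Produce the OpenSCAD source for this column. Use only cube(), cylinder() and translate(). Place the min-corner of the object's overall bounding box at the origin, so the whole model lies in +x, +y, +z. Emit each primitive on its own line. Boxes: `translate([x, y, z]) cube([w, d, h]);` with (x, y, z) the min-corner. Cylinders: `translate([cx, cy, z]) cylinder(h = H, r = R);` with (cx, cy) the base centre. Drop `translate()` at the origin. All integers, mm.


translate([297, 297, 0]) cylinder(h = 1525, r = 297);


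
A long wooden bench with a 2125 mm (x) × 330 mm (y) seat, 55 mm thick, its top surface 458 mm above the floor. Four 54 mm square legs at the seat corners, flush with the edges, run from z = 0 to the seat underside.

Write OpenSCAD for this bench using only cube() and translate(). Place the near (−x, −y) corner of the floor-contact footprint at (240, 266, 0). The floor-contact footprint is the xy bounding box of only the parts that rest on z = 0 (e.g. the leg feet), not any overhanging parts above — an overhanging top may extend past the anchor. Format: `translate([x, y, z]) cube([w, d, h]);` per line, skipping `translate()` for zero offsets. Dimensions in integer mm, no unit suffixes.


translate([240, 266, 403]) cube([2125, 330, 55]);
translate([240, 266, 0]) cube([54, 54, 403]);
translate([240, 542, 0]) cube([54, 54, 403]);
translate([2311, 266, 0]) cube([54, 54, 403]);
translate([2311, 542, 0]) cube([54, 54, 403]);


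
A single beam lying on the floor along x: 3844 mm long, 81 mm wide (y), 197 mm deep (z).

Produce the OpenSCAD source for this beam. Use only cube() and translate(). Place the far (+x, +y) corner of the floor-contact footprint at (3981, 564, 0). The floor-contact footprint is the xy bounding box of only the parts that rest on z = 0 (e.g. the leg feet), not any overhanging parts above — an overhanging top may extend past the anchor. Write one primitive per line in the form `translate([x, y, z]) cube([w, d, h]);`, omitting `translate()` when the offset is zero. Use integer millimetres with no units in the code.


translate([137, 483, 0]) cube([3844, 81, 197]);


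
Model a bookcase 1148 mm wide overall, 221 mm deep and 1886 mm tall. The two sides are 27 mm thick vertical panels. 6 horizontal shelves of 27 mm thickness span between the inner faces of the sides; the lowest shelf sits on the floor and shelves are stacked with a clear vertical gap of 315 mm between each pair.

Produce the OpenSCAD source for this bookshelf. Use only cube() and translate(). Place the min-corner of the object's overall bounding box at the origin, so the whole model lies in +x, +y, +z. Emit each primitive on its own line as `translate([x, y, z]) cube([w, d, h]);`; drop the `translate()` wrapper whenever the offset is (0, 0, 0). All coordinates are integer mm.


cube([27, 221, 1886]);
translate([1121, 0, 0]) cube([27, 221, 1886]);
translate([27, 0, 0]) cube([1094, 221, 27]);
translate([27, 0, 342]) cube([1094, 221, 27]);
translate([27, 0, 684]) cube([1094, 221, 27]);
translate([27, 0, 1026]) cube([1094, 221, 27]);
translate([27, 0, 1368]) cube([1094, 221, 27]);
translate([27, 0, 1710]) cube([1094, 221, 27]);


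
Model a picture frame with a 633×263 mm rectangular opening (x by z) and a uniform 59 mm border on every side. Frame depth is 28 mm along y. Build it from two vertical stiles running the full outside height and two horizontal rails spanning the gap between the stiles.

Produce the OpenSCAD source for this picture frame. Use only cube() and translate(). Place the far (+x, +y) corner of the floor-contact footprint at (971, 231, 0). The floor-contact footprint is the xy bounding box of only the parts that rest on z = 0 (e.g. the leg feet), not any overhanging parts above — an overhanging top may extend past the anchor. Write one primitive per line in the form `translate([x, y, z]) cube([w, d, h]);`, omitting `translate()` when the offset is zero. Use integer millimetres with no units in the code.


translate([220, 203, 0]) cube([59, 28, 381]);
translate([912, 203, 0]) cube([59, 28, 381]);
translate([279, 203, 0]) cube([633, 28, 59]);
translate([279, 203, 322]) cube([633, 28, 59]);


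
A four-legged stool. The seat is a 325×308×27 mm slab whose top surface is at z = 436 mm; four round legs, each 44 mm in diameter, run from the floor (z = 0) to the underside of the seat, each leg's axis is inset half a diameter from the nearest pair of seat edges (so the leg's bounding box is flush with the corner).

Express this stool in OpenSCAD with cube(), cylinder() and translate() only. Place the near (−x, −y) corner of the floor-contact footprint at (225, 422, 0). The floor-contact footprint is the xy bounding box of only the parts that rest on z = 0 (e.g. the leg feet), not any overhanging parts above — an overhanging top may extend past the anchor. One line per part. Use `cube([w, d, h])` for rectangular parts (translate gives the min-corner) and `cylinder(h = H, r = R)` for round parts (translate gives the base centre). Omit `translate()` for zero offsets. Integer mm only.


translate([225, 422, 409]) cube([325, 308, 27]);
translate([247, 444, 0]) cylinder(h = 409, r = 22);
translate([528, 444, 0]) cylinder(h = 409, r = 22);
translate([247, 708, 0]) cylinder(h = 409, r = 22);
translate([528, 708, 0]) cylinder(h = 409, r = 22);


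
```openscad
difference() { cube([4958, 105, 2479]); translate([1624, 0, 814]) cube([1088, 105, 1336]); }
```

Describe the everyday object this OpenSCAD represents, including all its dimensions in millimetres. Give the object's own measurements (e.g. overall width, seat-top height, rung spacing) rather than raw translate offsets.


A wall 4958 mm long (x), 105 mm thick (y), 2479 mm tall, with a rectangular window opening cut through it. The opening is 1088 mm wide and 1336 mm tall; its sill is at z = 814 mm and its near (−x) edge is 1624 mm from the wall's −x end. The opening passes through the full wall thickness.


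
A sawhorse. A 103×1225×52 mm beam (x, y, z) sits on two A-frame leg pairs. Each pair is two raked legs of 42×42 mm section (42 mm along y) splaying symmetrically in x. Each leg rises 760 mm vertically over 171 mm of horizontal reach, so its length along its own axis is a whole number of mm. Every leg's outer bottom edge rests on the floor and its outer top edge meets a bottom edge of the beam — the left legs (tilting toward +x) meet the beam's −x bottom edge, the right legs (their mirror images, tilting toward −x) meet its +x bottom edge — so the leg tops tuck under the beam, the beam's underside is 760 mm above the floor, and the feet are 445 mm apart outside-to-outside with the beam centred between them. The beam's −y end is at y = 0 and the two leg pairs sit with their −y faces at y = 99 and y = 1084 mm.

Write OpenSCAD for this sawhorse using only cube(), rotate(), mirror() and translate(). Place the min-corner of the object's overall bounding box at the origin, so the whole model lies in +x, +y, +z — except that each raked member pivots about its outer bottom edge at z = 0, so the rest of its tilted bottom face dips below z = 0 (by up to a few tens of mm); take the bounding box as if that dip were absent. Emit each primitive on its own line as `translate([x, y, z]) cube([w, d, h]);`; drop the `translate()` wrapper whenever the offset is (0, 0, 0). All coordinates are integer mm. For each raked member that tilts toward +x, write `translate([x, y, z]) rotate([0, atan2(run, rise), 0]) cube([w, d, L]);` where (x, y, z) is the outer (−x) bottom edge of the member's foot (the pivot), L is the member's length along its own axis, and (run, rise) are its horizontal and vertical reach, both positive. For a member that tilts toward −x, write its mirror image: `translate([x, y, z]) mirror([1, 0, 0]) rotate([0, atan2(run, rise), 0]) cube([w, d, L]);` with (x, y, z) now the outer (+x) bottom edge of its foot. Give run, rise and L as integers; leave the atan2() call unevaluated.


translate([171, 0, 760]) cube([103, 1225, 52]);
translate([0, 99, 0]) rotate([0, atan2(171, 760), 0]) cube([42, 42, 779]);
translate([445, 99, 0]) mirror([1, 0, 0]) rotate([0, atan2(171, 760), 0]) cube([42, 42, 779]);
translate([0, 1084, 0]) rotate([0, atan2(171, 760), 0]) cube([42, 42, 779]);
translate([445, 1084, 0]) mirror([1, 0, 0]) rotate([0, atan2(171, 760), 0]) cube([42, 42, 779]);


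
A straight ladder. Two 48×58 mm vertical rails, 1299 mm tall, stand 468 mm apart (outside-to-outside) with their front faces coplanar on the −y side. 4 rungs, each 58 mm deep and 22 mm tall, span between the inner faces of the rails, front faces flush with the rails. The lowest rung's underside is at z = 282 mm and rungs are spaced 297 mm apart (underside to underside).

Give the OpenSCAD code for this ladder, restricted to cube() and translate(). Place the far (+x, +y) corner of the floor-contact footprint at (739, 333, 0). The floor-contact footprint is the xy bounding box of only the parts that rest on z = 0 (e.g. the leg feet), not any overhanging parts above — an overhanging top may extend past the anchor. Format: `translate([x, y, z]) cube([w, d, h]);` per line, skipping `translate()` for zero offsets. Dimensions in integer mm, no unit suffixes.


// rung span = 468 - 2*48 = 372
// rung[k] z = 282 + k*297
translate([271, 275, 0]) cube([48, 58, 1299]);
translate([691, 275, 0]) cube([48, 58, 1299]);
translate([319, 275, 282]) cube([372, 58, 22]);
translate([319, 275, 579]) cube([372, 58, 22]);
translate([319, 275, 876]) cube([372, 58, 22]);
translate([319, 275, 1173]) cube([372, 58, 22]);


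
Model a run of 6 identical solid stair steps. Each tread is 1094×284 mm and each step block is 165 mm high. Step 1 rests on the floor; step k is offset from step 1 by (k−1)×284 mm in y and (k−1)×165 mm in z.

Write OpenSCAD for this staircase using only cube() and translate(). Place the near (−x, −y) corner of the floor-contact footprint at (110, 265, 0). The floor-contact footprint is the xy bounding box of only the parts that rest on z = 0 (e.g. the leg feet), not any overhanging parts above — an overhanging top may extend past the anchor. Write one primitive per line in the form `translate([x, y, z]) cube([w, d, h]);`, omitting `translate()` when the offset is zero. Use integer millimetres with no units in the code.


translate([110, 265, 0]) cube([1094, 284, 165]);
translate([110, 549, 165]) cube([1094, 284, 165]);
translate([110, 833, 330]) cube([1094, 284, 165]);
translate([110, 1117, 495]) cube([1094, 284, 165]);
translate([110, 1401, 660]) cube([1094, 284, 165]);
translate([110, 1685, 825]) cube([1094, 284, 165]);


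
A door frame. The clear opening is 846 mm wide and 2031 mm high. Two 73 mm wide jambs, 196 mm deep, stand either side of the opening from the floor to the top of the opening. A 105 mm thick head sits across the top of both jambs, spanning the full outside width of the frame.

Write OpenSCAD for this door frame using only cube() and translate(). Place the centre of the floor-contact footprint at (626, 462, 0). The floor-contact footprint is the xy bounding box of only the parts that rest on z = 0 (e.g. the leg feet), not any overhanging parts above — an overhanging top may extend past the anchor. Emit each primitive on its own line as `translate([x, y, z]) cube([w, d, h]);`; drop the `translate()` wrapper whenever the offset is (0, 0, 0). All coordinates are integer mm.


translate([130, 364, 0]) cube([73, 196, 2031]);
translate([1049, 364, 0]) cube([73, 196, 2031]);
translate([130, 364, 2031]) cube([992, 196, 105]);


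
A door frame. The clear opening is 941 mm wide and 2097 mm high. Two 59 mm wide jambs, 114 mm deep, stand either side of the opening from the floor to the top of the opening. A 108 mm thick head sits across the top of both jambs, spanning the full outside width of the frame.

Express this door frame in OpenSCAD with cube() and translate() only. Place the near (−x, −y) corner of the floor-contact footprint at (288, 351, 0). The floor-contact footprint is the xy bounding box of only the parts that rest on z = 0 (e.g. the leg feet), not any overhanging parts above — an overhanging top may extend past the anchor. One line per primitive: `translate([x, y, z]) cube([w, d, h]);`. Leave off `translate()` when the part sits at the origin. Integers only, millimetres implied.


translate([288, 351, 0]) cube([59, 114, 2097]);
translate([1288, 351, 0]) cube([59, 114, 2097]);
translate([288, 351, 2097]) cube([1059, 114, 108]);


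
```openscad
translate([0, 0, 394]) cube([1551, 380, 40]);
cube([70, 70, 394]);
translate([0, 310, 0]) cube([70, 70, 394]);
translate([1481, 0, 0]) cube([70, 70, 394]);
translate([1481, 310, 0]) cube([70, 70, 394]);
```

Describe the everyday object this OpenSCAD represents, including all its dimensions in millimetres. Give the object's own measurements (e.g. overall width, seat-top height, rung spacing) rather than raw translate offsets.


A long wooden bench with a 1551 mm (x) × 380 mm (y) seat, 40 mm thick, its top surface 434 mm above the floor. Four 70 mm square legs at the seat corners, flush with the edges, run from z = 0 to the seat underside.


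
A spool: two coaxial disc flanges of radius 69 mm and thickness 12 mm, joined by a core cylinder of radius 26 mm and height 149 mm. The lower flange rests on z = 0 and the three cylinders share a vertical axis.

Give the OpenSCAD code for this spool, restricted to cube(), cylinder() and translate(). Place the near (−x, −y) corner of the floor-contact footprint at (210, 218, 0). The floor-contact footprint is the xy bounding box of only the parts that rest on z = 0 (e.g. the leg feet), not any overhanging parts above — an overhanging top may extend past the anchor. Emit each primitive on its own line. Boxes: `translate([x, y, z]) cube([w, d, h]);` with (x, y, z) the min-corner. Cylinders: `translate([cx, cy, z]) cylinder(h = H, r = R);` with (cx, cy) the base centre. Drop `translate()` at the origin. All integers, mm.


translate([279, 287, 0]) cylinder(h = 12, r = 69);
translate([279, 287, 12]) cylinder(h = 149, r = 26);
translate([279, 287, 161]) cylinder(h = 12, r = 69);


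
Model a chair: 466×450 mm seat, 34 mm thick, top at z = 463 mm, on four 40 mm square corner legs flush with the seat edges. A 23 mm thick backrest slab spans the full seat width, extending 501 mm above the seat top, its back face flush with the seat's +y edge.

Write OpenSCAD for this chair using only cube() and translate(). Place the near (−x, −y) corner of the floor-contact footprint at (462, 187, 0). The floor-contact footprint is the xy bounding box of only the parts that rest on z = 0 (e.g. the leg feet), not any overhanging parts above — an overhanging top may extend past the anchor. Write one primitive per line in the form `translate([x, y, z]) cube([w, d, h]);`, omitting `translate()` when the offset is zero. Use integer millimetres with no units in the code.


translate([462, 187, 429]) cube([466, 450, 34]);
translate([462, 187, 0]) cube([40, 40, 429]);
translate([888, 187, 0]) cube([40, 40, 429]);
translate([462, 597, 0]) cube([40, 40, 429]);
translate([888, 597, 0]) cube([40, 40, 429]);
translate([462, 614, 463]) cube([466, 23, 501]);


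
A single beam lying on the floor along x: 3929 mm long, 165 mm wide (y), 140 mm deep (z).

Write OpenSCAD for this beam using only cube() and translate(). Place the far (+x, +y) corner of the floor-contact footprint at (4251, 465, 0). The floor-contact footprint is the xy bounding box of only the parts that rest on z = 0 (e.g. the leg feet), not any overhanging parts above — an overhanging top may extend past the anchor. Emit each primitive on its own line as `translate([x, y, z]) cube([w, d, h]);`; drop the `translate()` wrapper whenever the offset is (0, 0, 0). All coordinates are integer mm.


translate([322, 300, 0]) cube([3929, 165, 140]);


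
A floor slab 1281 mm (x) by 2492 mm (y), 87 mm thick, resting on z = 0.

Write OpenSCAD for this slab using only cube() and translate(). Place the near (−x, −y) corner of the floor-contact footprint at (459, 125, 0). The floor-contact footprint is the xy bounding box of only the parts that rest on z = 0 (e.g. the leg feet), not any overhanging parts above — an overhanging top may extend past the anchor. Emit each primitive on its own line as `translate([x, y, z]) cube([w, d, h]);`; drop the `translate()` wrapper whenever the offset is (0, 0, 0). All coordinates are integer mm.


translate([459, 125, 0]) cube([1281, 2492, 87]);


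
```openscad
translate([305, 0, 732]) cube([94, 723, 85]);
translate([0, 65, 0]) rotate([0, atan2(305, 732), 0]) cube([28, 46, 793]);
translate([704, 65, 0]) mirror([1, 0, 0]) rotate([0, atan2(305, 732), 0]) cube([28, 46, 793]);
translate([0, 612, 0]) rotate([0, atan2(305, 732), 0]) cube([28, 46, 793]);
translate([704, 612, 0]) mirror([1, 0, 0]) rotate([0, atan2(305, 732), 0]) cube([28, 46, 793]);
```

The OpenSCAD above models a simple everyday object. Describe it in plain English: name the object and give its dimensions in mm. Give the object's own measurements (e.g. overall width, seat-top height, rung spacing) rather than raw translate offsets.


A sawhorse. A 94×723×85 mm beam (x, y, z) sits on two A-frame leg pairs. Each pair is two raked legs of 28×46 mm section (46 mm along y) splaying symmetrically in x. Each leg rises 732 mm vertically over 305 mm of horizontal reach and is 793 mm long along its own axis. Every leg's outer bottom edge rests on the floor and its outer top edge meets a bottom edge of the beam — the left legs (tilting toward +x) meet the beam's −x bottom edge, the right legs (their mirror images, tilting toward −x) meet its +x bottom edge — so the leg tops tuck under the beam, the beam's underside is 732 mm above the floor, and the feet are 704 mm apart outside-to-outside with the beam centred between them. The two leg pairs are set in 65 mm from either end of the beam.


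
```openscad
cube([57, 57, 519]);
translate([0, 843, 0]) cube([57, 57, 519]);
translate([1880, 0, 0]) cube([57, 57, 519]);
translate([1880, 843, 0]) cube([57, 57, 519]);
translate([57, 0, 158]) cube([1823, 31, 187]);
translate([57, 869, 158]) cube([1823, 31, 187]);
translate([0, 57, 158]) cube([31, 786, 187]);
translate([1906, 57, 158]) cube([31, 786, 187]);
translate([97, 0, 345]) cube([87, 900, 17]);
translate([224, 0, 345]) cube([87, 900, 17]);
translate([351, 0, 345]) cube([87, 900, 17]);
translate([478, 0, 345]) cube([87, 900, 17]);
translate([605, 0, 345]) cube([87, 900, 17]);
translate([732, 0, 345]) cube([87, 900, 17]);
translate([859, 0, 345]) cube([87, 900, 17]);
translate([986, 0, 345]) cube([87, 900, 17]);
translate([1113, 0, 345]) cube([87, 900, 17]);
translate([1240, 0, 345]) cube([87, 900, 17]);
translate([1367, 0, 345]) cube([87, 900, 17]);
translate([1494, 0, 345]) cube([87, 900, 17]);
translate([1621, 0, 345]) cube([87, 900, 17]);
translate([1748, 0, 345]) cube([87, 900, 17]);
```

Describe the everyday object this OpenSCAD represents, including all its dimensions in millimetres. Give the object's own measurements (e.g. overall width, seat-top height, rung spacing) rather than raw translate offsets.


A bed frame 1937 mm long (x) by 900 mm wide (y). Four 57×57 mm corner posts, 519 mm tall, at the corners of the footprint. Four rails of 31 mm thickness and 187 mm height run between adjacent posts with their undersides at z = 158 mm, their outer faces flush with the outside of the frame (the two x-running rails run between the posts' inner faces; the two y-running rails run between the posts' inner faces). 14 slats, each 87 mm wide (x) and 17 mm thick, lie across the top of the two x-running rails, running the full 900 mm width of the frame in y; along x they sit between the end posts with a 40 mm gap after the −x posts and between neighbouring slats, leaving 45 mm before the +x posts.


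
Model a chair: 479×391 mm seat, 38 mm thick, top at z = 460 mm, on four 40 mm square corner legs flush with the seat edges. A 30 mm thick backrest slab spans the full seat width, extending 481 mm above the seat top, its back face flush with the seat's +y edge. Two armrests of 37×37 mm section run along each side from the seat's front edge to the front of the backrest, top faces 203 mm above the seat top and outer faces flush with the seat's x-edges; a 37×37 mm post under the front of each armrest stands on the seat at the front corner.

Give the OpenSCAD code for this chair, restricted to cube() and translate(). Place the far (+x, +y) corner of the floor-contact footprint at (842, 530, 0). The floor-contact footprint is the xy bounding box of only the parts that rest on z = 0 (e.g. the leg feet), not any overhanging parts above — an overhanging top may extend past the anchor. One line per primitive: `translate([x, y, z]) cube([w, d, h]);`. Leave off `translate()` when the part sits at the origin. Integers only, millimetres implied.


translate([363, 139, 422]) cube([479, 391, 38]);
translate([363, 139, 0]) cube([40, 40, 422]);
translate([802, 139, 0]) cube([40, 40, 422]);
translate([363, 490, 0]) cube([40, 40, 422]);
translate([802, 490, 0]) cube([40, 40, 422]);
translate([363, 500, 460]) cube([479, 30, 481]);
translate([363, 139, 626]) cube([37, 361, 37]);
translate([805, 139, 626]) cube([37, 361, 37]);
translate([363, 139, 460]) cube([37, 37, 166]);
translate([805, 139, 460]) cube([37, 37, 166]);


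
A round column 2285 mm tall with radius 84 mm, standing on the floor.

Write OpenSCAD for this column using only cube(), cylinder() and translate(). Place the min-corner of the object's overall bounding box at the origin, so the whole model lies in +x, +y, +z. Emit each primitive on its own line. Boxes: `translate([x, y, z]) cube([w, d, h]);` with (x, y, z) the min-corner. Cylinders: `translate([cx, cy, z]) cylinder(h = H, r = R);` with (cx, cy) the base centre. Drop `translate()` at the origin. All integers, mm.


translate([84, 84, 0]) cylinder(h = 2285, r = 84);


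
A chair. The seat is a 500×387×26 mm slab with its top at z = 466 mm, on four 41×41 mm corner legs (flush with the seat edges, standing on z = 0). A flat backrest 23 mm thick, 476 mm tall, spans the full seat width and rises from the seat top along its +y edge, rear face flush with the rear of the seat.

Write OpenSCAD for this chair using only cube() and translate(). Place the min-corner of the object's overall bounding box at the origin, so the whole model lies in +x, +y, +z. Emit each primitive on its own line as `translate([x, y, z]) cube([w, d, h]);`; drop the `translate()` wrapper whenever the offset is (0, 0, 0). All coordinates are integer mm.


translate([0, 0, 440]) cube([500, 387, 26]);
cube([41, 41, 440]);
translate([459, 0, 0]) cube([41, 41, 440]);
translate([0, 346, 0]) cube([41, 41, 440]);
translate([459, 346, 0]) cube([41, 41, 440]);
translate([0, 364, 466]) cube([500, 23, 476]);


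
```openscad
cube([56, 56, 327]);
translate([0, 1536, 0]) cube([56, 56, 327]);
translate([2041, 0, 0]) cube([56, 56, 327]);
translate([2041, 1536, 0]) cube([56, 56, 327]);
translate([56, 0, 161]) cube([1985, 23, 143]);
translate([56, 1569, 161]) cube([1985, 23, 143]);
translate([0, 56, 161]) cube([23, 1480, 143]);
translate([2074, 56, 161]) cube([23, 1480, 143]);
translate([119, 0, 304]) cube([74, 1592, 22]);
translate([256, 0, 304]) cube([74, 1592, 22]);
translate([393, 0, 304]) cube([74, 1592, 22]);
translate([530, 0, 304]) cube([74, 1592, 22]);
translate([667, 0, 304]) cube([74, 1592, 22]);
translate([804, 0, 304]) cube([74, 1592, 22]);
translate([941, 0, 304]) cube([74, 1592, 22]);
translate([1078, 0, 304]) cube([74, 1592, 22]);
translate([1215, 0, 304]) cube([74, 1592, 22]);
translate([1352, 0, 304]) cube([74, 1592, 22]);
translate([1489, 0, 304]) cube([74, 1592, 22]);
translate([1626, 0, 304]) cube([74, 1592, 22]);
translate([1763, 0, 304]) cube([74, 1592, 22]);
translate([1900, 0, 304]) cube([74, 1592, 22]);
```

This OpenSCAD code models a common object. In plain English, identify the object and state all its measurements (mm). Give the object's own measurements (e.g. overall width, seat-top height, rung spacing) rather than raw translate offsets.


A bed frame 2097 mm long (x) by 1592 mm wide (y). Four 56×56 mm corner posts, 327 mm tall, at the corners of the footprint. Four rails of 23 mm thickness and 143 mm height run between adjacent posts with their undersides at z = 161 mm, their outer faces flush with the outside of the frame (the two x-running rails run between the posts' inner faces; the two y-running rails run between the posts' inner faces). 14 slats, each 74 mm wide (x) and 22 mm thick, lie across the top of the two x-running rails, running the full 1592 mm width of the frame in y; along x they sit between the end posts with a 63 mm gap after the −x posts and between neighbouring slats, leaving 67 mm before the +x posts.
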